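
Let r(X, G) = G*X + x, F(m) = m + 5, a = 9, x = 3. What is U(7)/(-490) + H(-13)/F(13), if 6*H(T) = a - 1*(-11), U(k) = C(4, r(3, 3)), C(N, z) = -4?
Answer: 1279/6615 ≈ 0.19335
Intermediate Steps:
F(m) = 5 + m
r(X, G) = 3 + G*X (r(X, G) = G*X + 3 = 3 + G*X)
U(k) = -4
H(T) = 10/3 (H(T) = (9 - 1*(-11))/6 = (9 + 11)/6 = (1/6)*20 = 10/3)
U(7)/(-490) + H(-13)/F(13) = -4/(-490) + 10/(3*(5 + 13)) = -4*(-1/490) + (10/3)/18 = 2/245 + (10/3)*(1/18) = 2/245 + 5/27 = 1279/6615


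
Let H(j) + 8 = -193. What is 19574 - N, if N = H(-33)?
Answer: 19775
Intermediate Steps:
H(j) = -201 (H(j) = -8 - 193 = -201)
N = -201
19574 - N = 19574 - 1*(-201) = 19574 + 201 = 19775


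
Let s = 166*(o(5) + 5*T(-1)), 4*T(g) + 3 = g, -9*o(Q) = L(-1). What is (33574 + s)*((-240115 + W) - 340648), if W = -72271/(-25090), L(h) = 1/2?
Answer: -4292885980673587/225810 ≈ -1.9011e+10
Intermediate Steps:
L(h) = ½
o(Q) = -1/18 (o(Q) = -⅑*½ = -1/18)
T(g) = -¾ + g/4
s = -7553/9 (s = 166*(-1/18 + 5*(-¾ + (¼)*(-1))) = 166*(-1/18 + 5*(-¾ - ¼)) = 166*(-1/18 + 5*(-1)) = 166*(-1/18 - 5) = 166*(-91/18) = -7553/9 ≈ -839.22)
W = 72271/25090 (W = -72271*(-1/25090) = 72271/25090 ≈ 2.8805)
(33574 + s)*((-240115 + W) - 340648) = (33574 - 7553/9)*((-240115 + 72271/25090) - 340648) = 294613*(-6024413079/25090 - 340648)/9 = (294613/9)*(-14571271399/25090) = -4292885980673587/225810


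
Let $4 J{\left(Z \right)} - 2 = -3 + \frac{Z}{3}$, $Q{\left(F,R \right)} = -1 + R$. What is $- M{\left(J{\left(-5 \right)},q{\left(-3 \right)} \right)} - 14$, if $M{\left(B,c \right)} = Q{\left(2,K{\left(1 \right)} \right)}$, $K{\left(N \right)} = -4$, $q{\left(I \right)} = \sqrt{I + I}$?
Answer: $-9$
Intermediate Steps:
$q{\left(I \right)} = \sqrt{2} \sqrt{I}$ ($q{\left(I \right)} = \sqrt{2 I} = \sqrt{2} \sqrt{I}$)
$J{\left(Z \right)} = - \frac{1}{4} + \frac{Z}{12}$ ($J{\left(Z \right)} = \frac{1}{2} + \frac{-3 + \frac{Z}{3}}{4} = \frac{1}{2} + \left(- \frac{3}{4} + \frac{Z}{12}\right) = - \frac{1}{4} + \frac{Z}{12}$)
$M{\left(B,c \right)} = -5$ ($M{\left(B,c \right)} = -1 - 4 = -5$)
$- M{\left(J{\left(-5 \right)},q{\left(-3 \right)} \right)} - 14 = \left(-1\right) \left(-5\right) - 14 = 5 - 14 = -9$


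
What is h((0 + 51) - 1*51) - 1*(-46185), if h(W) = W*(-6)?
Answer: 46185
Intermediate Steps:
h(W) = -6*W
h((0 + 51) - 1*51) - 1*(-46185) = -6*((0 + 51) - 1*51) - 1*(-46185) = -6*(51 - 51) + 46185 = -6*0 + 46185 = 0 + 46185 = 46185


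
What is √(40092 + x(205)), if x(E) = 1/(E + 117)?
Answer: 5*√166275970/322 ≈ 200.23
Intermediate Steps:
x(E) = 1/(117 + E)
√(40092 + x(205)) = √(40092 + 1/(117 + 205)) = √(40092 + 1/322) = √(12909625/322) = 5*√166275970/322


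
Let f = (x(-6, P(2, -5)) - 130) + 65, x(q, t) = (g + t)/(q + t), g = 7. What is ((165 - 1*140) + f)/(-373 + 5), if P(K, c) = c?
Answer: 221/2024 ≈ 0.10919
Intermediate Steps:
x(q, t) = (7 + t)/(q + t)
f = -717/11 (f = ((7 - 5)/(-6 - 5) - 130) + 65 = (2/(-11) - 130) + 65 = (-1/11*2 - 130) + 65 = (-2/11 - 130) + 65 = -1432/11 + 65 = -717/11 ≈ -65.182)
((165 - 1*140) + f)/(-373 + 5) = ((165 - 1*140) - 717/11)/(-373 + 5) = ((165 - 140) - 717/11)/(-368) = (25 - 717/11)*(-1/368) = -442/11*(-1/368) = 221/2024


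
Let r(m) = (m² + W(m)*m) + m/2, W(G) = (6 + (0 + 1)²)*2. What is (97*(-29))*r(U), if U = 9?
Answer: -1189899/2 ≈ -5.9495e+5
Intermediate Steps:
W(G) = 14 (W(G) = (6 + 1²)*2 = (6 + 1)*2 = 7*2 = 14)
r(m) = m² + 29*m/2 (r(m) = (m² + 14*m) + m/2 = m² + 29*m/2)
(97*(-29))*r(U) = (97*(-29))*((½)*9*(29 + 2*9)) = -2813*9*(29 + 18)/2 = -2813*9*47/2 = -2813*423/2 = -1189899/2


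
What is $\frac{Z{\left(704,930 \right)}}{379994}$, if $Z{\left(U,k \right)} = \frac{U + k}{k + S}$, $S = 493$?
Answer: $\frac{817}{270365731} \approx 3.0218 \cdot 10^{-6}$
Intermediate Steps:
$Z{\left(U,k \right)} = \frac{U + k}{493 + k}$ ($Z{\left(U,k \right)} = \frac{U + k}{k + 493} = \frac{U + k}{493 + k}$)
$\frac{Z{\left(704,930 \right)}}{379994} = \frac{\frac{1}{493 + 930} \left(704 + 930\right)}{379994} = \frac{1}{1423} \cdot 1634 \cdot \frac{1}{379994} = \frac{1634}{1423} \cdot \frac{1}{379994} = \frac{817}{270365731}$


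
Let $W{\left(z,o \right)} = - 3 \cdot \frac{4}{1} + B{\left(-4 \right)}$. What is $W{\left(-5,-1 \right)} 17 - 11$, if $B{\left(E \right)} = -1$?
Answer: $-232$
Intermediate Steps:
$W{\left(z,o \right)} = -13$ ($W{\left(z,o \right)} = - 3 \cdot \frac{4}{1} - 1 = - 3 \cdot 4 \cdot 1 - 1 = \left(-3\right) 4 - 1 = -12 - 1 = -13$)
$W{\left(-5,-1 \right)} 17 - 11 = \left(-13\right) 17 - 11 = -221 - 11 = -232$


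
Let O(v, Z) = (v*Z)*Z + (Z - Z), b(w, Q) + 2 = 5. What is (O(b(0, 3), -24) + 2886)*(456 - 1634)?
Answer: -5435292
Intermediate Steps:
b(w, Q) = 3 (b(w, Q) = -2 + 5 = 3)
O(v, Z) = v*Z² (O(v, Z) = (Z*v)*Z + 0 = v*Z² + 0 = v*Z²)
(O(b(0, 3), -24) + 2886)*(456 - 1634) = (3*(-24)² + 2886)*(456 - 1634) = (3*576 + 2886)*(-1178) = (1728 + 2886)*(-1178) = 4614*(-1178) = -5435292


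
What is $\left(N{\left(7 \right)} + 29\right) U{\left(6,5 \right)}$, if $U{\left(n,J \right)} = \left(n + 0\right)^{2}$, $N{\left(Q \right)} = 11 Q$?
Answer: $3816$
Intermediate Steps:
$U{\left(n,J \right)} = n^{2}$
$\left(N{\left(7 \right)} + 29\right) U{\left(6,5 \right)} = \left(11 \cdot 7 + 29\right) 6^{2} = \left(77 + 29\right) 36 = 106 \cdot 36 = 3816$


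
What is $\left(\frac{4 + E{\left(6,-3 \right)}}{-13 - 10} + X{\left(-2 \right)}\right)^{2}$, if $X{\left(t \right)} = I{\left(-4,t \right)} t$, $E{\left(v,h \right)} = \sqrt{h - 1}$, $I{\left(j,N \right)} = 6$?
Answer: $\frac{78396}{529} + \frac{1120 i}{529} \approx 148.2 + 2.1172 i$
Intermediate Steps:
$E{\left(v,h \right)} = \sqrt{-1 + h}$
$X{\left(t \right)} = 6 t$
$\left(\frac{4 + E{\left(6,-3 \right)}}{-13 - 10} + X{\left(-2 \right)}\right)^{2} = \left(\frac{4 + \sqrt{-1 - 3}}{-13 - 10} + 6 \left(-2\right)\right)^{2} = \left(\frac{4 + \sqrt{-4}}{-23} - 12\right)^{2} = \left(\left(4 + 2 i\right) \left(- \frac{1}{23}\right) - 12\right)^{2} = \left(\left(- \frac{4}{23} - \frac{2 i}{23}\right) - 12\right)^{2} = \left(- \frac{280}{23} - \frac{2 i}{23}\right)^{2}$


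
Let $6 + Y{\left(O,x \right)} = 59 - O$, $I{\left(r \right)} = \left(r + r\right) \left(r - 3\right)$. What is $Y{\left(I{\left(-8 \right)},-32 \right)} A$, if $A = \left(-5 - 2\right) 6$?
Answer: $5166$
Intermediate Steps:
$I{\left(r \right)} = 2 r \left(-3 + r\right)$
$Y{\left(O,x \right)} = 53 - O$ ($Y{\left(O,x \right)} = -6 - \left(-59 + O\right) = 53 - O$)
$A = -42$ ($A = \left(-7\right) 6 = -42$)
$Y{\left(I{\left(-8 \right)},-32 \right)} A = \left(53 - 2 \left(-8\right) \left(-3 - 8\right)\right) \left(-42\right) = \left(53 - 2 \left(-8\right) \left(-11\right)\right) \left(-42\right) = \left(53 - 176\right) \left(-42\right) = \left(-123\right) \left(-42\right) = 5166$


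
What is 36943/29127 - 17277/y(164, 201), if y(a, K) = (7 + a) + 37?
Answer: -38118695/466032 ≈ -81.794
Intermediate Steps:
y(a, K) = 44 + a
36943/29127 - 17277/y(164, 201) = 36943/29127 - 17277/(44 + 164) = 36943*(1/29127) - 17277/208 = 36943/29127 - 17277*1/208 = 36943/29127 - 1329/16 = -38118695/466032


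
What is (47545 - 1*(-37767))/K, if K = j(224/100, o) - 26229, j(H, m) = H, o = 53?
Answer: -2132800/655669 ≈ -3.2529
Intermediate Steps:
K = -655669/25 (K = 224/100 - 26229 = 224*(1/100) - 26229 = 56/25 - 26229 = -655669/25 ≈ -26227.)
(47545 - 1*(-37767))/K = (47545 - 1*(-37767))/(-655669/25) = (47545 + 37767)*(-25/655669) = 85312*(-25/655669) = -2132800/655669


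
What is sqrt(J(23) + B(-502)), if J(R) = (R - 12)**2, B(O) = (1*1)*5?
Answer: 3*sqrt(14) ≈ 11.225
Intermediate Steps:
B(O) = 5 (B(O) = 1*5 = 5)
J(R) = (-12 + R)**2
sqrt(J(23) + B(-502)) = sqrt((-12 + 23)**2 + 5) = sqrt(11**2 + 5) = sqrt(121 + 5) = sqrt(126) = 3*sqrt(14)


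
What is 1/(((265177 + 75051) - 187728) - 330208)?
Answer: -1/177708 ≈ -5.6272e-6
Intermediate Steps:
1/(((265177 + 75051) - 187728) - 330208) = 1/((340228 - 187728) - 330208) = 1/(152500 - 330208) = 1/(-177708) = -1/177708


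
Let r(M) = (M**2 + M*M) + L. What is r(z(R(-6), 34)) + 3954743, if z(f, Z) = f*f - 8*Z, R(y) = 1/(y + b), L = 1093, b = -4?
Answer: 20518965601/5000 ≈ 4.1038e+6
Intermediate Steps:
R(y) = 1/(-4 + y) (R(y) = 1/(y - 4) = 1/(-4 + y))
z(f, Z) = f**2 - 8*Z
r(M) = 1093 + 2*M**2 (r(M) = (M**2 + M*M) + 1093 = (M**2 + M**2) + 1093 = 2*M**2 + 1093 = 1093 + 2*M**2)
r(z(R(-6), 34)) + 3954743 = (1093 + 2*((1/(-4 - 6))**2 - 8*34)**2) + 3954743 = (1093 + 2*((1/(-10))**2 - 272)**2) + 3954743 = (1093 + 2*((-1/10)**2 - 272)**2) + 3954743 = (1093 + 2*(1/100 - 272)**2) + 3954743 = (1093 + 2*(-27199/100)**2) + 3954743 = (1093 + 2*(739785601/10000)) + 3954743 = (1093 + 739785601/5000) + 3954743 = 745250601/5000 + 3954743 = 20518965601/5000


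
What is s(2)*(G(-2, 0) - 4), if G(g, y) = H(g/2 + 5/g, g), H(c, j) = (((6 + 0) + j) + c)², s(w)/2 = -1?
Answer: 15/2 ≈ 7.5000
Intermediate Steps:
s(w) = -2 (s(w) = 2*(-1) = -2)
H(c, j) = (6 + c + j)² (H(c, j) = ((6 + j) + c)² = (6 + c + j)²)
G(g, y) = (6 + 5/g + 3*g/2)² (G(g, y) = (6 + (g/2 + 5/g) + g)² = (6 + 5/g + 3*g/2)²)
s(2)*(G(-2, 0) - 4) = -2*((¼)*(10 + 3*(-2)² + 12*(-2))²/(-2)² - 4) = -2*((¼)*(¼)*(10 + 3*4 - 24)² - 4) = -2*((¼)*(¼)*(10 + 12 - 24)² - 4) = -2*((¼)*(¼)*(-2)² - 4) = -2*((¼)*(¼)*4 - 4) = -2*(¼ - 4) = -2*(-15/4) = 15/2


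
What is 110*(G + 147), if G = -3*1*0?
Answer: 16170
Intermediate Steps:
G = 0 (G = -3*0 = 0)
110*(G + 147) = 110*(0 + 147) = 110*147 = 16170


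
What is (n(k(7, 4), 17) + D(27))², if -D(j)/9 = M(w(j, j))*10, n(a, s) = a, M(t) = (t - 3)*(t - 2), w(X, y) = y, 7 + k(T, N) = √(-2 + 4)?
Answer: (54007 - √2)² ≈ 2.9166e+9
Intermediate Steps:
k(T, N) = -7 + √2 (k(T, N) = -7 + √(-2 + 4) = -7 + √2)
M(t) = (-3 + t)*(-2 + t)
D(j) = -540 - 90*j² + 450*j (D(j) = -9*(6 + j² - 5*j)*10 = -9*(60 - 50*j + 10*j²) = -540 - 90*j² + 450*j)
(n(k(7, 4), 17) + D(27))² = ((-7 + √2) + (-540 - 90*27² + 450*27))² = ((-7 + √2) + (-540 - 90*729 + 12150))² = ((-7 + √2) + (-540 - 65610 + 12150))² = ((-7 + √2) - 54000)² = (-54007 + √2)²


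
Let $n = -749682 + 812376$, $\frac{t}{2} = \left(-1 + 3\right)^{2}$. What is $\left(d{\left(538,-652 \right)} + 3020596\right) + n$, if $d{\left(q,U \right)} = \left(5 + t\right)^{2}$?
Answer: $3083459$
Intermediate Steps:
$t = 8$ ($t = 2 \left(-1 + 3\right)^{2} = 2 \cdot 2^{2} = 2 \cdot 4 = 8$)
$n = 62694$
$d{\left(q,U \right)} = 169$ ($d{\left(q,U \right)} = \left(5 + 8\right)^{2} = 13^{2} = 169$)
$\left(d{\left(538,-652 \right)} + 3020596\right) + n = \left(169 + 3020596\right) + 62694 = 3020765 + 62694 = 3083459$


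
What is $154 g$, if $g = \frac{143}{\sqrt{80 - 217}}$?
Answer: $- \frac{22022 i \sqrt{137}}{137} \approx - 1881.5 i$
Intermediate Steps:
$g = - \frac{143 i \sqrt{137}}{137}$ ($g = \frac{143}{\sqrt{-137}} = \frac{143}{i \sqrt{137}} = 143 \left(- \frac{i \sqrt{137}}{137}\right) = - \frac{143 i \sqrt{137}}{137} \approx - 12.217 i$)
$154 g = 154 \left(- \frac{143 i \sqrt{137}}{137}\right) = - \frac{22022 i \sqrt{137}}{137}$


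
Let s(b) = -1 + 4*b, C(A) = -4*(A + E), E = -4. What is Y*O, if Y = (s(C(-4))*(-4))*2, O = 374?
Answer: -379984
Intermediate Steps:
C(A) = 16 - 4*A (C(A) = -4*(A - 4) = -4*(-4 + A) = 16 - 4*A)
Y = -1016 (Y = ((-1 + 4*(16 - 4*(-4)))*(-4))*2 = ((-1 + 4*(16 + 16))*(-4))*2 = ((-1 + 4*32)*(-4))*2 = ((-1 + 128)*(-4))*2 = (127*(-4))*2 = -508*2 = -1016)
Y*O = -1016*374 = -379984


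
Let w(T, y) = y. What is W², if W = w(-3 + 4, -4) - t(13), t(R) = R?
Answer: 289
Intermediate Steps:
W = -17 (W = -4 - 1*13 = -4 - 13 = -17)
W² = (-17)² = 289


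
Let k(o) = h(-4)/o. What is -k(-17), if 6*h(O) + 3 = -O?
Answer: 1/102 ≈ 0.0098039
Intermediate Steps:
h(O) = -½ - O/6 (h(O) = -½ + (-O)/6 = -½ - O/6)
k(o) = 1/(6*o) (k(o) = (-½ - ⅙*(-4))/o = (-½ + ⅔)/o = 1/(6*o))
-k(-17) = -1/(6*(-17)) = -(-1)/(6*17) = -1*(-1/102) = 1/102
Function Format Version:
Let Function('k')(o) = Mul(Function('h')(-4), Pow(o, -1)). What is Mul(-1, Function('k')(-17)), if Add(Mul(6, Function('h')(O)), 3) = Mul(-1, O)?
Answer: Rational(1, 102) ≈ 0.0098039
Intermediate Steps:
Function('h')(O) = Add(Rational(-1, 2), Mul(Rational(-1, 6), O)) (Function('h')(O) = Add(Rational(-1, 2), Mul(Rational(1, 6), Mul(-1, O))) = Add(Rational(-1, 2), Mul(Rational(-1, 6), O)))
Function('k')(o) = Mul(Rational(1, 6), Pow(o, -1)) (Function('k')(o) = Mul(Add(Rational(-1, 2), Mul(Rational(-1, 6), -4)), Pow(o, -1)) = Mul(Add(Rational(-1, 2), Rational(2, 3)), Pow(o, -1)) = Mul(Rational(1, 6), Pow(o, -1)))
Mul(-1, Function('k')(-17)) = Mul(-1, Mul(Rational(1, 6), Pow(-17, -1))) = Mul(-1, Mul(Rational(1, 6), Rational(-1, 17))) = Mul(-1, Rational(-1, 102)) = Rational(1, 102)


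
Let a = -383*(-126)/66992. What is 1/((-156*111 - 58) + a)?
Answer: -33496/581935375 ≈ -5.7560e-5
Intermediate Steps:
a = 24129/33496 (a = 48258*(1/66992) = 24129/33496 ≈ 0.72036)
1/((-156*111 - 58) + a) = 1/((-156*111 - 58) + 24129/33496) = 1/((-17316 - 58) + 24129/33496) = 1/(-17374 + 24129/33496) = 1/(-581935375/33496) = -33496/581935375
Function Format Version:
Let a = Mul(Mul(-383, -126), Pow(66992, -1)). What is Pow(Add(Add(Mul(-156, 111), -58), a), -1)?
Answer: Rational(-33496, 581935375) ≈ -5.7560e-5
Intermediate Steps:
a = Rational(24129, 33496) (a = Mul(48258, Rational(1, 66992)) = Rational(24129, 33496) ≈ 0.72036)
Pow(Add(Add(Mul(-156, 111), -58), a), -1) = Pow(Add(Add(Mul(-156, 111), -58), Rational(24129, 33496)), -1) = Pow(Add(Add(-17316, -58), Rational(24129, 33496)), -1) = Pow(Add(-17374, Rational(24129, 33496)), -1) = Pow(Rational(-581935375, 33496), -1) = Rational(-33496, 581935375)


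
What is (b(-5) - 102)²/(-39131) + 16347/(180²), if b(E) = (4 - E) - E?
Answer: 129589619/422614800 ≈ 0.30664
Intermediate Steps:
b(E) = 4 - 2*E
(b(-5) - 102)²/(-39131) + 16347/(180²) = ((4 - 2*(-5)) - 102)²/(-39131) + 16347/(180²) = ((4 + 10) - 102)²*(-1/39131) + 16347/32400 = (14 - 102)²*(-1/39131) + 16347*(1/32400) = (-88)²*(-1/39131) + 5449/10800 = 7744*(-1/39131) + 5449/10800 = -7744/39131 + 5449/10800 = 129589619/422614800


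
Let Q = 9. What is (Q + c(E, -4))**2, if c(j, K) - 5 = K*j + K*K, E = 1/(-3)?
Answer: 8836/9 ≈ 981.78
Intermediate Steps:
E = -1/3 ≈ -0.33333
c(j, K) = 5 + K**2 + K*j (c(j, K) = 5 + (K*j + K*K) = 5 + (K*j + K**2) = 5 + (K**2 + K*j) = 5 + K**2 + K*j)
(Q + c(E, -4))**2 = (9 + (5 + (-4)**2 - 4*(-1/3)))**2 = (9 + (5 + 16 + 4/3))**2 = (9 + 67/3)**2 = (94/3)**2 = 8836/9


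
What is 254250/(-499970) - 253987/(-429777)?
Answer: 104206342/1263974157 ≈ 0.082443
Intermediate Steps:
254250/(-499970) - 253987/(-429777) = 254250*(-1/499970) - 253987*(-1/429777) = -25425/49997 + 253987/429777 = 104206342/1263974157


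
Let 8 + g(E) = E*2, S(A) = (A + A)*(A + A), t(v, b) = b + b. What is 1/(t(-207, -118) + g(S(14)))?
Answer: 1/1324 ≈ 0.00075529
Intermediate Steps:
t(v, b) = 2*b
S(A) = 4*A² (S(A) = (2*A)*(2*A) = 4*A²)
g(E) = -8 + 2*E (g(E) = -8 + E*2 = -8 + 2*E)
1/(t(-207, -118) + g(S(14))) = 1/(2*(-118) + (-8 + 2*(4*14²))) = 1/(-236 + (-8 + 2*(4*196))) = 1/(-236 + (-8 + 2*784)) = 1/(-236 + (-8 + 1568)) = 1/(-236 + 1560) = 1/1324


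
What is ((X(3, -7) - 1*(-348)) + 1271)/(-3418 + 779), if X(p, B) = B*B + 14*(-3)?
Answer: -1626/2639 ≈ -0.61614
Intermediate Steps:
X(p, B) = -42 + B² (X(p, B) = B² - 42 = -42 + B²)
((X(3, -7) - 1*(-348)) + 1271)/(-3418 + 779) = (((-42 + (-7)²) - 1*(-348)) + 1271)/(-3418 + 779) = (((-42 + 49) + 348) + 1271)/(-2639) = ((7 + 348) + 1271)*(-1/2639) = (355 + 1271)*(-1/2639) = 1626*(-1/2639) = -1626/2639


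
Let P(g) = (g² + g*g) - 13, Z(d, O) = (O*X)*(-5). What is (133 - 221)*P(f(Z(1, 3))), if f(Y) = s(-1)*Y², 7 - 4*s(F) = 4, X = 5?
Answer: -3132420731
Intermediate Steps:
Z(d, O) = -25*O (Z(d, O) = (O*5)*(-5) = (5*O)*(-5) = -25*O)
s(F) = ¾ (s(F) = 7/4 - ¼*4 = 7/4 - 1 = ¾)
f(Y) = 3*Y²/4
P(g) = -13 + 2*g² (P(g) = (g² + g²) - 13 = 2*g² - 13 = -13 + 2*g²)
(133 - 221)*P(f(Z(1, 3))) = (133 - 221)*(-13 + 2*(3*(-25*3)²/4)²) = -88*(-13 + 2*((¾)*(-75)²)²) = -88*(-13 + 2*((¾)*5625)²) = -88*(-13 + 2*(16875/4)²) = -88*(-13 + 2*(284765625/16)) = -88*(-13 + 284765625/8) = -88*284765521/8 = -3132420731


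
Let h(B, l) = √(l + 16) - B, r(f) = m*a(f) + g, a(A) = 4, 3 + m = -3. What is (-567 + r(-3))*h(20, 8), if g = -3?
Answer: 11880 - 1188*√6 ≈ 8970.0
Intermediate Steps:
m = -6 (m = -3 - 3 = -6)
r(f) = -27 (r(f) = -6*4 - 3 = -24 - 3 = -27)
h(B, l) = √(16 + l) - B
(-567 + r(-3))*h(20, 8) = (-567 - 27)*(√(16 + 8) - 1*20) = -594*(√24 - 20) = -594*(2*√6 - 20) = -594*(-20 + 2*√6) = 11880 - 1188*√6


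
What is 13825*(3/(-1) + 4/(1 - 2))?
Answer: -96775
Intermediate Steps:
13825*(3/(-1) + 4/(1 - 2)) = 13825*(3*(-1) + 4/(-1)) = 13825*(-3 + 4*(-1)) = 13825*(-3 - 4) = 13825*(-7) = -96775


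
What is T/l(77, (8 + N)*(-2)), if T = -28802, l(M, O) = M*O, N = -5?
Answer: 14401/231 ≈ 62.342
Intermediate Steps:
T/l(77, (8 + N)*(-2)) = -28802*(-1/(154*(8 - 5))) = -28802/(77*(3*(-2))) = -28802/(77*(-6)) = -28802/(-462) = -28802*(-1/462) = 14401/231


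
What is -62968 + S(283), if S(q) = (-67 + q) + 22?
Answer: -62730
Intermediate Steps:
S(q) = -45 + q
-62968 + S(283) = -62968 + (-45 + 283) = -62968 + 238 = -62730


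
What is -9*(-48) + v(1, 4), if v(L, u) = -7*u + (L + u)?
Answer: 409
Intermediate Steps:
v(L, u) = L - 6*u
-9*(-48) + v(1, 4) = -9*(-48) + (1 - 6*4) = 432 + (1 - 24) = 432 - 23 = 409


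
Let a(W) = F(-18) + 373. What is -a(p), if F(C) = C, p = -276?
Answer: -355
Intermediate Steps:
a(W) = 355 (a(W) = -18 + 373 = 355)
-a(p) = -1*355 = -355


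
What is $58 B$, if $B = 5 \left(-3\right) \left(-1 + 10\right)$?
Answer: $-7830$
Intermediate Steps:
$B = -135$ ($B = \left(-15\right) 9 = -135$)
$58 B = 58 \left(-135\right) = -7830$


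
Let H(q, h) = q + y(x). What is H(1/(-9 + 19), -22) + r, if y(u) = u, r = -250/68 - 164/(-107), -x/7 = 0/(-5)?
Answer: -18588/9095 ≈ -2.0438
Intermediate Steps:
x = 0 (x = -0/(-5) = -0*(-1)/5 = -7*0 = 0)
r = -7799/3638 (r = -250*1/68 - 164*(-1/107) = -125/34 + 164/107 = -7799/3638 ≈ -2.1438)
H(q, h) = q (H(q, h) = q + 0 = q)
H(1/(-9 + 19), -22) + r = 1/(-9 + 19) - 7799/3638 = 1/10 - 7799/3638 = ⅒ - 7799/3638 = -18588/9095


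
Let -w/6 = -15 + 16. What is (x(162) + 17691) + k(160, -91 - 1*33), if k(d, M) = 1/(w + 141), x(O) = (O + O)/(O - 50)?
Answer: 66882943/3780 ≈ 17694.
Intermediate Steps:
w = -6 (w = -6*(-15 + 16) = -6*1 = -6)
x(O) = 2*O/(-50 + O) (x(O) = (2*O)/(-50 + O) = 2*O/(-50 + O))
k(d, M) = 1/135 (k(d, M) = 1/(-6 + 141) = 1/135)
(x(162) + 17691) + k(160, -91 - 1*33) = (2*162/(-50 + 162) + 17691) + 1/135 = (2*162/112 + 17691) + 1/135 = (2*162*(1/112) + 17691) + 1/135 = (81/28 + 17691) + 1/135 = 495429/28 + 1/135 = 66882943/3780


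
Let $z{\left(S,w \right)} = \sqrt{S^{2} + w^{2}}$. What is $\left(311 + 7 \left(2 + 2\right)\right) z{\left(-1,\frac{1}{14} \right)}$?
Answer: $\frac{339 \sqrt{197}}{14} \approx 339.86$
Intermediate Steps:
$\left(311 + 7 \left(2 + 2\right)\right) z{\left(-1,\frac{1}{14} \right)} = \left(311 + 7 \left(2 + 2\right)\right) \sqrt{\left(-1\right)^{2} + \left(\frac{1}{14}\right)^{2}} = \left(311 + 7 \cdot 4\right) \sqrt{1 + \left(\frac{1}{14}\right)^{2}} = \left(311 + 28\right) \sqrt{1 + \frac{1}{196}} = 339 \sqrt{\frac{197}{196}} = 339 \frac{\sqrt{197}}{14} = \frac{339 \sqrt{197}}{14}$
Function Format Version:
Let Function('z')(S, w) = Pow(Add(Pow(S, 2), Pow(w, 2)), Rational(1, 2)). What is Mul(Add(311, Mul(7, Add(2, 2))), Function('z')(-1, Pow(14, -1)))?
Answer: Mul(Rational(339, 14), Pow(197, Rational(1, 2))) ≈ 339.86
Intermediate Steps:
Mul(Add(311, Mul(7, Add(2, 2))), Function('z')(-1, Pow(14, -1))) = Mul(Add(311, Mul(7, Add(2, 2))), Pow(Add(Pow(-1, 2), Pow(Pow(14, -1), 2)), Rational(1, 2))) = Mul(Add(311, Mul(7, 4)), Pow(Add(1, Pow(Rational(1, 14), 2)), Rational(1, 2))) = Mul(Add(311, 28), Pow(Add(1, Rational(1, 196)), Rational(1, 2))) = Mul(339, Pow(Rational(197, 196), Rational(1, 2))) = Mul(339, Mul(Rational(1, 14), Pow(197, Rational(1, 2)))) = Mul(Rational(339, 14), Pow(197, Rational(1, 2)))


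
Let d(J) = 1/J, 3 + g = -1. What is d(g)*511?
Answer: -511/4 ≈ -127.75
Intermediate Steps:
g = -4 (g = -3 - 1 = -4)
d(g)*511 = 511/(-4) = -1/4*511 = -511/4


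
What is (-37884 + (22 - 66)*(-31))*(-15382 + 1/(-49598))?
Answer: 13930854139620/24799 ≈ 5.6175e+8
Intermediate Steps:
(-37884 + (22 - 66)*(-31))*(-15382 + 1/(-49598)) = (-37884 - 44*(-31))*(-15382 - 1/49598) = (-37884 + 1364)*(-762916437/49598) = -36520*(-762916437/49598) = 13930854139620/24799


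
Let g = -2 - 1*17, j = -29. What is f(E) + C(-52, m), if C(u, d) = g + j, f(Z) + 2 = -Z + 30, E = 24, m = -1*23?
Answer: -44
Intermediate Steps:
m = -23
g = -19 (g = -2 - 17 = -19)
f(Z) = 28 - Z (f(Z) = -2 + (-Z + 30) = -2 + (30 - Z) = 28 - Z)
C(u, d) = -48 (C(u, d) = -19 - 29 = -48)
f(E) + C(-52, m) = (28 - 1*24) - 48 = (28 - 24) - 48 = 4 - 48 = -44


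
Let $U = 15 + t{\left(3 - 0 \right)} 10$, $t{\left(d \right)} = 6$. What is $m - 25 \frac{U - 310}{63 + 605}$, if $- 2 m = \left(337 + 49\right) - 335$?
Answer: $- \frac{11159}{668} \approx -16.705$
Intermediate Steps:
$U = 75$ ($U = 15 + 6 \cdot 10 = 15 + 60 = 75$)
$m = - \frac{51}{2}$ ($m = - \frac{\left(337 + 49\right) - 335}{2} = - \frac{386 - 335}{2} = \left(- \frac{1}{2}\right) 51 = - \frac{51}{2} \approx -25.5$)
$m - 25 \frac{U - 310}{63 + 605} = - \frac{51}{2} - 25 \frac{75 - 310}{63 + 605} = - \frac{51}{2} - 25 \left(- \frac{235}{668}\right) = - \frac{51}{2} - 25 \left(\left(-235\right) \frac{1}{668}\right) = - \frac{51}{2} - - \frac{5875}{668} = - \frac{51}{2} + \frac{5875}{668} = - \frac{11159}{668}$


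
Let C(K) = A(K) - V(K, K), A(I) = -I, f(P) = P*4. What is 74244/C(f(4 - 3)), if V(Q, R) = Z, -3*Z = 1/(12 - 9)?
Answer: -668196/35 ≈ -19091.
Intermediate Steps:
f(P) = 4*P
Z = -⅑ (Z = -1/(3*(12 - 9)) = -⅓/3 = -⅓*⅓ = -⅑ ≈ -0.11111)
V(Q, R) = -⅑
C(K) = ⅑ - K (C(K) = -K - 1*(-⅑) = -K + ⅑ = ⅑ - K)
74244/C(f(4 - 3)) = 74244/(⅑ - 4*(4 - 3)) = 74244/(⅑ - 4) = 74244/(-35/9) = 74244*(-9/35) = -668196/35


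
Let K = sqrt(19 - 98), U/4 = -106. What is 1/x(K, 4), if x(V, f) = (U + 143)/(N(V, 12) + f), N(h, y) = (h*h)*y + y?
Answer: 932/281 ≈ 3.3167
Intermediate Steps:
U = -424 (U = 4*(-106) = -424)
N(h, y) = y + y*h**2 (N(h, y) = h**2*y + y = y*h**2 + y = y + y*h**2)
K = I*sqrt(79) (K = sqrt(-79) = I*sqrt(79) ≈ 8.8882*I)
x(V, f) = -281/(12 + f + 12*V**2) (x(V, f) = (-424 + 143)/(12*(1 + V**2) + f) = -281/((12 + 12*V**2) + f) = -281/(12 + f + 12*V**2))
1/x(K, 4) = 1/(-281/(12 + 4 + 12*(I*sqrt(79))**2)) = 1/(-281/(12 + 4 + 12*(-79))) = 1/(-281/(12 + 4 - 948)) = 1/(-281/(-932)) = 1/(-281*(-1/932)) = 1/(281/932) = 932/281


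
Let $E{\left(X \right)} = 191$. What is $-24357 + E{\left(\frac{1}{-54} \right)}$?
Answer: $-24166$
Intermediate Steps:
$-24357 + E{\left(\frac{1}{-54} \right)} = -24357 + 191 = -24166$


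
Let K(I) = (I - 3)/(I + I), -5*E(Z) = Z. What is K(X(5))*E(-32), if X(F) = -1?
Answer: 64/5 ≈ 12.800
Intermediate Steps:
E(Z) = -Z/5
K(I) = (-3 + I)/(2*I) (K(I) = (-3 + I)/((2*I)) = (-3 + I)*(1/(2*I)) = (-3 + I)/(2*I))
K(X(5))*E(-32) = ((½)*(-3 - 1)/(-1))*(-⅕*(-32)) = ((½)*(-1)*(-4))*(32/5) = 2*(32/5) = 64/5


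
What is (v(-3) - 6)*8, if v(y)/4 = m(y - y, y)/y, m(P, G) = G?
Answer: -16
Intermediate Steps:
v(y) = 4 (v(y) = 4*(y/y) = 4*1 = 4)
(v(-3) - 6)*8 = (4 - 6)*8 = -2*8 = -16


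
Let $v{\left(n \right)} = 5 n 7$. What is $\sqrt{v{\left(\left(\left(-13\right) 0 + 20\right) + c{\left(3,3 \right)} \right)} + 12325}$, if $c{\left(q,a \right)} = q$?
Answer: $\sqrt{13130} \approx 114.59$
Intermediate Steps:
$v{\left(n \right)} = 35 n$
$\sqrt{v{\left(\left(\left(-13\right) 0 + 20\right) + c{\left(3,3 \right)} \right)} + 12325} = \sqrt{35 \left(\left(\left(-13\right) 0 + 20\right) + 3\right) + 12325} = \sqrt{35 \left(\left(0 + 20\right) + 3\right) + 12325} = \sqrt{35 \left(20 + 3\right) + 12325} = \sqrt{35 \cdot 23 + 12325} = \sqrt{805 + 12325} = \sqrt{13130}$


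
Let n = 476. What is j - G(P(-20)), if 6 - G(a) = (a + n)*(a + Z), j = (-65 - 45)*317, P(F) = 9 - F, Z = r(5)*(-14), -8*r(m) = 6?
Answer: -29857/2 ≈ -14929.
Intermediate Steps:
r(m) = -¾ (r(m) = -⅛*6 = -¾)
Z = 21/2 (Z = -¾*(-14) = 21/2 ≈ 10.500)
j = -34870 (j = -110*317 = -34870)
G(a) = 6 - (476 + a)*(21/2 + a) (G(a) = 6 - (a + 476)*(a + 21/2) = 6 - (476 + a)*(21/2 + a))
j - G(P(-20)) = -34870 - (-4992 - (9 - 1*(-20))² - 973*(9 - 1*(-20))/2) = -34870 - (-4992 - (9 + 20)² - 973*(9 + 20)/2) = -34870 - (-4992 - 1*29² - 973/2*29) = -34870 - (-4992 - 1*841 - 28217/2) = -34870 - (-4992 - 841 - 28217/2) = -34870 - 1*(-39883/2) = -34870 + 39883/2 = -29857/2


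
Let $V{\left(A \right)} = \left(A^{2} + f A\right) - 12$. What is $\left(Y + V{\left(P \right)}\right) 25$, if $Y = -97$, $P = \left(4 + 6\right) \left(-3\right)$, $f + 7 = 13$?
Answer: $15275$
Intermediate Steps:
$f = 6$ ($f = -7 + 13 = 6$)
$P = -30$ ($P = 10 \left(-3\right) = -30$)
$V{\left(A \right)} = -12 + A^{2} + 6 A$ ($V{\left(A \right)} = \left(A^{2} + 6 A\right) - 12 = -12 + A^{2} + 6 A$)
$\left(Y + V{\left(P \right)}\right) 25 = \left(-97 + \left(-12 + \left(-30\right)^{2} + 6 \left(-30\right)\right)\right) 25 = \left(-97 - -708\right) 25 = \left(-97 + 708\right) 25 = 611 \cdot 25 = 15275$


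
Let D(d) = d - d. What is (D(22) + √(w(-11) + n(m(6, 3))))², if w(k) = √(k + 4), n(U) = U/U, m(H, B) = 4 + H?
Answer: 1 + I*√7 ≈ 1.0 + 2.6458*I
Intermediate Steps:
D(d) = 0
n(U) = 1
w(k) = √(4 + k)
(D(22) + √(w(-11) + n(m(6, 3))))² = (0 + √(√(4 - 11) + 1))² = (0 + √(√(-7) + 1))² = (0 + √(I*√7 + 1))² = (0 + √(1 + I*√7))² = (√(1 + I*√7))² = 1 + I*√7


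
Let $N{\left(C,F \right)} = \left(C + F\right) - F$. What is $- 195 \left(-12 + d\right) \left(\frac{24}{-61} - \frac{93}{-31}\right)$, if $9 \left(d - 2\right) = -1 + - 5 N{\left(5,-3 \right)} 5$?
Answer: $\frac{744120}{61} \approx 12199.0$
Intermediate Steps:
$N{\left(C,F \right)} = C$
$d = -12$ ($d = 2 + \frac{-1 + \left(-5\right) 5 \cdot 5}{9} = 2 + \frac{-1 - 125}{9} = 2 + \frac{1}{9} \left(-126\right) = 2 - 14 = -12$)
$- 195 \left(-12 + d\right) \left(\frac{24}{-61} - \frac{93}{-31}\right) = - 195 \left(-12 - 12\right) \left(\frac{24}{-61} - \frac{93}{-31}\right) = \left(-195\right) \left(-24\right) \left(24 \left(- \frac{1}{61}\right) - -3\right) = 4680 \left(- \frac{24}{61} + 3\right) = 4680 \cdot \frac{159}{61} = \frac{744120}{61}$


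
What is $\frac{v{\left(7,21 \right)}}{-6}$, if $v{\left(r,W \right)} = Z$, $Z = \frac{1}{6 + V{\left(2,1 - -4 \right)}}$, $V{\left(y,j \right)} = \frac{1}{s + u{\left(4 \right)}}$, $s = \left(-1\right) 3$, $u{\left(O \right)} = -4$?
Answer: $- \frac{7}{246} \approx -0.028455$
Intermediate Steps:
$s = -3$
$V{\left(y,j \right)} = - \frac{1}{7}$ ($V{\left(y,j \right)} = \frac{1}{-3 - 4} = \frac{1}{-7} = - \frac{1}{7}$)
$Z = \frac{7}{41}$ ($Z = \frac{1}{6 - \frac{1}{7}} = \frac{1}{\frac{41}{7}} = \frac{7}{41} \approx 0.17073$)
$v{\left(r,W \right)} = \frac{7}{41}$
$\frac{v{\left(7,21 \right)}}{-6} = \frac{7}{41 \left(-6\right)} = \frac{7}{41} \left(- \frac{1}{6}\right) = - \frac{7}{246}$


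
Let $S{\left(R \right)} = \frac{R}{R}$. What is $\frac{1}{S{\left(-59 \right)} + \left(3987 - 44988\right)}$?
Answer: $- \frac{1}{41000} \approx -2.439 \cdot 10^{-5}$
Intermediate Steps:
$S{\left(R \right)} = 1$
$\frac{1}{S{\left(-59 \right)} + \left(3987 - 44988\right)} = \frac{1}{1 + \left(3987 - 44988\right)} = \frac{1}{1 - 41001} = \frac{1}{-41000} = - \frac{1}{41000}$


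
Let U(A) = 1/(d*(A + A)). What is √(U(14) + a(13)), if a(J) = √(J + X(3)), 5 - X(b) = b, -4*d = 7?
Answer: √(-1 + 49*√15)/7 ≈ 1.9628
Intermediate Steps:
d = -7/4 (d = -¼*7 = -7/4 ≈ -1.7500)
X(b) = 5 - b
U(A) = -2/(7*A) (U(A) = 1/(-7*(A + A)/4) = 1/(-7*A/2) = -2/(7*A))
a(J) = √(2 + J) (a(J) = √(J + (5 - 1*3)) = √(J + (5 - 3)) = √(J + 2) = √(2 + J))
√(U(14) + a(13)) = √(-2/7/14 + √(2 + 13)) = √(-2/7*1/14 + √15) = √(-1/49 + √15)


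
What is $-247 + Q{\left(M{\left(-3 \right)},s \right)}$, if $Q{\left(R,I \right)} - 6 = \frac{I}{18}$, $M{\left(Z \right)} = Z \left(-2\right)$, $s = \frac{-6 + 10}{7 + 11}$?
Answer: $- \frac{19520}{81} \approx -240.99$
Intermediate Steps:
$s = \frac{2}{9}$ ($s = \frac{4}{18} = 4 \cdot \frac{1}{18} = \frac{2}{9} \approx 0.22222$)
$M{\left(Z \right)} = - 2 Z$
$Q{\left(R,I \right)} = 6 + \frac{I}{18}$
$-247 + Q{\left(M{\left(-3 \right)},s \right)} = -247 + \left(6 + \frac{1}{18} \cdot \frac{2}{9}\right) = -247 + \left(6 + \frac{1}{81}\right) = -247 + \frac{487}{81} = - \frac{19520}{81}$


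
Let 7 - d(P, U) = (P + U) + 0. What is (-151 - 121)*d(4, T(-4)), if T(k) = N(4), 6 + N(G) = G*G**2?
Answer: 14960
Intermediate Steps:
N(G) = -6 + G**3 (N(G) = -6 + G*G**2 = -6 + G**3)
T(k) = 58 (T(k) = -6 + 4**3 = -6 + 64 = 58)
d(P, U) = 7 - P - U (d(P, U) = 7 - ((P + U) + 0) = 7 - (P + U) = 7 + (-P - U) = 7 - P - U)
(-151 - 121)*d(4, T(-4)) = (-151 - 121)*(7 - 1*4 - 1*58) = -272*(7 - 4 - 58) = -272*(-55) = 14960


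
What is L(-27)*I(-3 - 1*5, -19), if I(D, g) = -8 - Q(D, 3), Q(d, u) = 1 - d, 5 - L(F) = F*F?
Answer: 12308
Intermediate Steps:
L(F) = 5 - F**2 (L(F) = 5 - F*F = 5 - F**2)
I(D, g) = -9 + D (I(D, g) = -8 - (1 - D) = -8 + (-1 + D) = -9 + D)
L(-27)*I(-3 - 1*5, -19) = (5 - 1*(-27)**2)*(-9 + (-3 - 1*5)) = (5 - 1*729)*(-9 + (-3 - 5)) = (5 - 729)*(-9 - 8) = -724*(-17) = 12308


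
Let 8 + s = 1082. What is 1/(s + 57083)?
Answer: 1/58157 ≈ 1.7195e-5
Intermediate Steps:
s = 1074 (s = -8 + 1082 = 1074)
1/(s + 57083) = 1/(1074 + 57083) = 1/58157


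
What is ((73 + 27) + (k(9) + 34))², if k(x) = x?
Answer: 20449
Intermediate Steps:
((73 + 27) + (k(9) + 34))² = ((73 + 27) + (9 + 34))² = (100 + 43)² = 143² = 20449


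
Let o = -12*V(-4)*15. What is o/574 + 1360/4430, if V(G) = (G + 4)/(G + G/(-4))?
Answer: 136/443 ≈ 0.30700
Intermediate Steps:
V(G) = 4*(4 + G)/(3*G) (V(G) = (4 + G)/(G + G*(-¼)) = (4 + G)/(G - G/4) = (4 + G)/((3*G/4)) = (4 + G)*(4/(3*G)) = 4*(4 + G)/(3*G))
o = 0 (o = -16*(4 - 4)/(-4)*15 = -16*(-1)*0/4*15 = -12*0*15 = 0*15 = 0)
o/574 + 1360/4430 = 0/574 + 1360/4430 = 0*(1/574) + 1360*(1/4430) = 0 + 136/443 = 136/443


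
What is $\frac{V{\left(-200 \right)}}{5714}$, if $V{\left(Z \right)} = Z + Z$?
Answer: $- \frac{200}{2857} \approx -0.070004$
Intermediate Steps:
$V{\left(Z \right)} = 2 Z$
$\frac{V{\left(-200 \right)}}{5714} = \frac{2 \left(-200\right)}{5714} = \left(-400\right) \frac{1}{5714} = - \frac{200}{2857}$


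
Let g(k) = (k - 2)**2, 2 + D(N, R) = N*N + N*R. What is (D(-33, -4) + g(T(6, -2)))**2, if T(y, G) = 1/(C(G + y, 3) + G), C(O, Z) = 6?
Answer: 382319809/256 ≈ 1.4934e+6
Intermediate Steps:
D(N, R) = -2 + N**2 + N*R (D(N, R) = -2 + (N*N + N*R) = -2 + (N**2 + N*R) = -2 + N**2 + N*R)
T(y, G) = 1/(6 + G)
g(k) = (-2 + k)**2
(D(-33, -4) + g(T(6, -2)))**2 = ((-2 + (-33)**2 - 33*(-4)) + (-2 + 1/(6 - 2))**2)**2 = ((-2 + 1089 + 132) + (-2 + 1/4)**2)**2 = (1219 + (-2 + 1/4)**2)**2 = (1219 + (-7/4)**2)**2 = (1219 + 49/16)**2 = (19553/16)**2 = 382319809/256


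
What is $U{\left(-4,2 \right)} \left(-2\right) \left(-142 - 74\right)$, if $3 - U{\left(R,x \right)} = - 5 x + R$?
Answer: $7344$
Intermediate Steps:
$U{\left(R,x \right)} = 3 - R + 5 x$ ($U{\left(R,x \right)} = 3 - \left(- 5 x + R\right) = 3 - \left(R - 5 x\right) = 3 - R + 5 x$)
$U{\left(-4,2 \right)} \left(-2\right) \left(-142 - 74\right) = \left(3 - -4 + 5 \cdot 2\right) \left(-2\right) \left(-142 - 74\right) = \left(3 + 4 + 10\right) \left(-2\right) \left(-142 - 74\right) = 17 \left(-2\right) \left(-216\right) = \left(-34\right) \left(-216\right) = 7344$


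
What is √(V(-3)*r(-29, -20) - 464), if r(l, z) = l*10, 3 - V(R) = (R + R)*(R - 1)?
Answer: √5626 ≈ 75.007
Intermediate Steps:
V(R) = 3 - 2*R*(-1 + R) (V(R) = 3 - (R + R)*(R - 1) = 3 - 2*R*(-1 + R))
r(l, z) = 10*l
√(V(-3)*r(-29, -20) - 464) = √((3 - 2*(-3)² + 2*(-3))*(10*(-29)) - 464) = √((3 - 2*9 - 6)*(-290) - 464) = √((3 - 18 - 6)*(-290) - 464) = √(-21*(-290) - 464) = √(6090 - 464) = √5626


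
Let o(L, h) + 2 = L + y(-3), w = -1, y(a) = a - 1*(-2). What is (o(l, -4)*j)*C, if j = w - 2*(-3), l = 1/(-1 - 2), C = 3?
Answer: -50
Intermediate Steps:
y(a) = 2 + a (y(a) = a + 2 = 2 + a)
l = -⅓ (l = 1/(-3) = -⅓ ≈ -0.33333)
o(L, h) = -3 + L (o(L, h) = -2 + (L + (2 - 3)) = -2 + (L - 1) = -2 + (-1 + L) = -3 + L)
j = 5 (j = -1 - 2*(-3) = -1 + 6 = 5)
(o(l, -4)*j)*C = ((-3 - ⅓)*5)*3 = -10/3*5*3 = -50/3*3 = -50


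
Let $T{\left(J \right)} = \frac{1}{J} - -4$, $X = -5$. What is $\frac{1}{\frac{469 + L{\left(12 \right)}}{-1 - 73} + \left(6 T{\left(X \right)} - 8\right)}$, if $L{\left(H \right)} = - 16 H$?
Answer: $\frac{370}{4091} \approx 0.090442$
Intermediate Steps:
$T{\left(J \right)} = 4 + \frac{1}{J}$ ($T{\left(J \right)} = \frac{1}{J} + 4 = 4 + \frac{1}{J}$)
$\frac{1}{\frac{469 + L{\left(12 \right)}}{-1 - 73} + \left(6 T{\left(X \right)} - 8\right)} = \frac{1}{\frac{469 - 192}{-1 - 73} - \left(8 - 6 \left(4 + \frac{1}{-5}\right)\right)} = \frac{1}{\frac{469 - 192}{-74} - \left(8 - 6 \left(4 - \frac{1}{5}\right)\right)} = \frac{1}{277 \left(- \frac{1}{74}\right) + \left(6 \cdot \frac{19}{5} - 8\right)} = \frac{1}{- \frac{277}{74} + \left(\frac{114}{5} - 8\right)} = \frac{1}{- \frac{277}{74} + \frac{74}{5}} = \frac{1}{\frac{4091}{370}} = \frac{370}{4091}$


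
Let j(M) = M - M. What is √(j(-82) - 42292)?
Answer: 2*I*√10573 ≈ 205.65*I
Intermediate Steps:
j(M) = 0
√(j(-82) - 42292) = √(0 - 42292) = √(-42292) = 2*I*√10573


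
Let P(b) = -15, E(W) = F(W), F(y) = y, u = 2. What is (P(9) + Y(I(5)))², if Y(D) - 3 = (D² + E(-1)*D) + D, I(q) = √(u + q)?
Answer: 25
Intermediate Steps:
E(W) = W
I(q) = √(2 + q)
Y(D) = 3 + D² (Y(D) = 3 + ((D² - D) + D) = 3 + D²)
(P(9) + Y(I(5)))² = (-15 + (3 + (√(2 + 5))²))² = (-15 + (3 + (√7)²))² = (-15 + (3 + 7))² = (-15 + 10)² = (-5)² = 25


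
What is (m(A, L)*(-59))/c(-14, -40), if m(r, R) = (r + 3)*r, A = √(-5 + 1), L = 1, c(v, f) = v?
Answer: -118/7 + 177*I/7 ≈ -16.857 + 25.286*I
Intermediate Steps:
A = 2*I (A = √(-4) = 2*I ≈ 2.0*I)
m(r, R) = r*(3 + r) (m(r, R) = (3 + r)*r = r*(3 + r))
(m(A, L)*(-59))/c(-14, -40) = (((2*I)*(3 + 2*I))*(-59))/(-14) = ((2*I*(3 + 2*I))*(-59))*(-1/14) = -118*I*(3 + 2*I)*(-1/14) = 59*I*(3 + 2*I)/7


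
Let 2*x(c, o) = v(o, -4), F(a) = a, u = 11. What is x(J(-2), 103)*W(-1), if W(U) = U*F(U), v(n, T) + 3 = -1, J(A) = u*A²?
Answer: -2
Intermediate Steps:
J(A) = 11*A²
v(n, T) = -4 (v(n, T) = -3 - 1 = -4)
W(U) = U² (W(U) = U*U = U²)
x(c, o) = -2 (x(c, o) = (½)*(-4) = -2)
x(J(-2), 103)*W(-1) = -2*(-1)² = -2*1 = -2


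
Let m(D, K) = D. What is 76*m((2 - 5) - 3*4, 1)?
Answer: -1140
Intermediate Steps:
76*m((2 - 5) - 3*4, 1) = 76*((2 - 5) - 3*4) = 76*(-3 - 12) = 76*(-15) = -1140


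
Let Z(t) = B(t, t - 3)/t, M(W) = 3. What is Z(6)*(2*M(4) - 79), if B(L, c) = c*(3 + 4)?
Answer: -511/2 ≈ -255.50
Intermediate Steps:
B(L, c) = 7*c (B(L, c) = c*7 = 7*c)
Z(t) = (-21 + 7*t)/t (Z(t) = (7*(t - 3))/t = (7*(-3 + t))/t = (-21 + 7*t)/t)
Z(6)*(2*M(4) - 79) = (7 - 21/6)*(2*3 - 79) = (7 - 21*⅙)*(6 - 79) = (7 - 7/2)*(-73) = (7/2)*(-73) = -511/2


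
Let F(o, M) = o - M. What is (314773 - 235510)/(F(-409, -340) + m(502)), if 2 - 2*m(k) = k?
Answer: -79263/319 ≈ -248.47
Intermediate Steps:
m(k) = 1 - k/2
(314773 - 235510)/(F(-409, -340) + m(502)) = (314773 - 235510)/((-409 - 1*(-340)) + (1 - ½*502)) = 79263/((-409 + 340) + (1 - 251)) = 79263/(-69 - 250) = 79263/(-319) = 79263*(-1/319) = -79263/319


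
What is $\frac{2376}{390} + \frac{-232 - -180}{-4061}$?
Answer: $\frac{1611536}{263965} \approx 6.1051$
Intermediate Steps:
$\frac{2376}{390} + \frac{-232 - -180}{-4061} = 2376 \cdot \frac{1}{390} + \left(-232 + 180\right) \left(- \frac{1}{4061}\right) = \frac{396}{65} - - \frac{52}{4061} = \frac{396}{65} + \frac{52}{4061} = \frac{1611536}{263965}$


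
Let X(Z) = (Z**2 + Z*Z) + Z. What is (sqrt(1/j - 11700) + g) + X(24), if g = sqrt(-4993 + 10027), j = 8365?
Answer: 1176 + sqrt(5034) + I*sqrt(818686724135)/8365 ≈ 1247.0 + 108.17*I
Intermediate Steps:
g = sqrt(5034) ≈ 70.951
X(Z) = Z + 2*Z**2 (X(Z) = (Z**2 + Z**2) + Z = 2*Z**2 + Z = Z + 2*Z**2)
(sqrt(1/j - 11700) + g) + X(24) = (sqrt(1/8365 - 11700) + sqrt(5034)) + 24*(1 + 2*24) = (sqrt(1/8365 - 11700) + sqrt(5034)) + 24*(1 + 48) = (sqrt(-97870499/8365) + sqrt(5034)) + 24*49 = (I*sqrt(818686724135)/8365 + sqrt(5034)) + 1176 = (sqrt(5034) + I*sqrt(818686724135)/8365) + 1176 = 1176 + sqrt(5034) + I*sqrt(818686724135)/8365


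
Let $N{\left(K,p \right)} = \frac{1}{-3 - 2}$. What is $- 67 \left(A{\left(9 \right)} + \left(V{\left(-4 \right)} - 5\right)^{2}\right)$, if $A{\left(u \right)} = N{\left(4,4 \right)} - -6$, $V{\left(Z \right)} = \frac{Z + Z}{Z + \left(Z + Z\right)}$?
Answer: $- \frac{74102}{45} \approx -1646.7$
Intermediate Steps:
$V{\left(Z \right)} = \frac{2}{3}$ ($V{\left(Z \right)} = \frac{2 Z}{Z + 2 Z} = \frac{2 Z}{3 Z} = 2 Z \frac{1}{3 Z} = \frac{2}{3}$)
$N{\left(K,p \right)} = - \frac{1}{5}$ ($N{\left(K,p \right)} = \frac{1}{-5} = - \frac{1}{5}$)
$A{\left(u \right)} = \frac{29}{5}$ ($A{\left(u \right)} = - \frac{1}{5} - -6 = - \frac{1}{5} + 6 = \frac{29}{5}$)
$- 67 \left(A{\left(9 \right)} + \left(V{\left(-4 \right)} - 5\right)^{2}\right) = - 67 \left(\frac{29}{5} + \left(\frac{2}{3} - 5\right)^{2}\right) = - 67 \left(\frac{29}{5} + \left(- \frac{13}{3}\right)^{2}\right) = - 67 \left(\frac{29}{5} + \frac{169}{9}\right) = \left(-67\right) \frac{1106}{45} = - \frac{74102}{45}$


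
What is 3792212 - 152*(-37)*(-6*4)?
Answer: 3657236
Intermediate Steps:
3792212 - 152*(-37)*(-6*4) = 3792212 - (-5624)*(-24) = 3792212 - 1*134976 = 3792212 - 134976 = 3657236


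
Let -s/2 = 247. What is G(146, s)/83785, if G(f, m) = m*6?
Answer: -228/6445 ≈ -0.035376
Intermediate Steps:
s = -494 (s = -2*247 = -494)
G(f, m) = 6*m
G(146, s)/83785 = (6*(-494))/83785 = -2964*1/83785 = -228/6445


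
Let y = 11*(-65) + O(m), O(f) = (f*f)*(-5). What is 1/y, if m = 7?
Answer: -1/960 ≈ -0.0010417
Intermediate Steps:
O(f) = -5*f² (O(f) = f²*(-5) = -5*f²)
y = -960 (y = 11*(-65) - 5*7² = -715 - 5*49 = -715 - 245 = -960)
1/y = 1/(-960) = -1/960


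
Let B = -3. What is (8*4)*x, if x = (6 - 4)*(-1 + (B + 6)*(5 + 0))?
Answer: 896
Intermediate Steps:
x = 28 (x = (6 - 4)*(-1 + (-3 + 6)*(5 + 0)) = 2*(-1 + 3*5) = 2*(-1 + 15) = 2*14 = 28)
(8*4)*x = (8*4)*28 = 32*28 = 896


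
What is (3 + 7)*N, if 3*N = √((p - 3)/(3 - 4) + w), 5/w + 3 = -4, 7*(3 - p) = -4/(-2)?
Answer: 10*I*√21/21 ≈ 2.1822*I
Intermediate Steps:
p = 19/7 (p = 3 - (-4)/(7*(-2)) = 3 - (-4)*(-1)/(7*2) = 3 - ⅐*2 = 3 - 2/7 = 19/7 ≈ 2.7143)
w = -5/7 (w = 5/(-3 - 4) = 5/(-7) = 5*(-⅐) = -5/7 ≈ -0.71429)
N = I*√21/21 (N = √((19/7 - 3)/(3 - 4) - 5/7)/3 = √(-2/7/(-1) - 5/7)/3 = √(-2/7*(-1) - 5/7)/3 = √(2/7 - 5/7)/3 = √(-3/7)/3 = (I*√21/7)/3 = I*√21/21 ≈ 0.21822*I)
(3 + 7)*N = (3 + 7)*(I*√21/21) = 10*(I*√21/21) = 10*I*√21/21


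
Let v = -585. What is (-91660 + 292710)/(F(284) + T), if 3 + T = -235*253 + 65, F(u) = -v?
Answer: -100525/29404 ≈ -3.4188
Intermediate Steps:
F(u) = 585 (F(u) = -1*(-585) = 585)
T = -59393 (T = -3 + (-235*253 + 65) = -3 + (-59455 + 65) = -3 - 59390 = -59393)
(-91660 + 292710)/(F(284) + T) = (-91660 + 292710)/(585 - 59393) = 201050/(-58808) = 201050*(-1/58808) = -100525/29404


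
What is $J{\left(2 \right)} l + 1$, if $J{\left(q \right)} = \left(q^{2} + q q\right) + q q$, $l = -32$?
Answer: $-383$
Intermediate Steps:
$J{\left(q \right)} = 3 q^{2}$ ($J{\left(q \right)} = \left(q^{2} + q^{2}\right) + q^{2} = 2 q^{2} + q^{2} = 3 q^{2}$)
$J{\left(2 \right)} l + 1 = 3 \cdot 2^{2} \left(-32\right) + 1 = 3 \cdot 4 \left(-32\right) + 1 = 12 \left(-32\right) + 1 = -384 + 1 = -383$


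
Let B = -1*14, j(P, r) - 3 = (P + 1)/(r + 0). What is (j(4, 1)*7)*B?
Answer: -784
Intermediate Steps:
j(P, r) = 3 + (1 + P)/r (j(P, r) = 3 + (P + 1)/(r + 0) = 3 + (1 + P)/r)
B = -14
(j(4, 1)*7)*B = (((1 + 4 + 3*1)/1)*7)*(-14) = ((1*(1 + 4 + 3))*7)*(-14) = ((1*8)*7)*(-14) = (8*7)*(-14) = 56*(-14) = -784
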